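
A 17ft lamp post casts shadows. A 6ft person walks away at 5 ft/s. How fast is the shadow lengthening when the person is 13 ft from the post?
30/11 ft/s

By similar triangles: 17/(x+s) = 6/s
Solving: s = 6x/11
ds/dt = 6/11 · dx/dt = 6/11 · 5 = 30/11 ft/s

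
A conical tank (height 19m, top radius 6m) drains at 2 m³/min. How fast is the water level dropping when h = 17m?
361/(5202π) ≈ 0.02209 m/min

r/h = 6/19, so r = (6/19)h
V = (1/3)πr²h = (1/3)π((6/19)h)²h = (12/361)πh³
dV/dh = (36/361)πh²
dh/dt = (dV/dt)/(dV/dh) = -2/((36/361)π·17²) = -361/(5202π) m/min
The level is dropping at 361/(5202π) ≈ 0.02209 m/min.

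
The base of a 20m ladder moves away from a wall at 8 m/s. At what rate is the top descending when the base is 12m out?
6 m/s

x² + y² = 20²
2x·dx/dt + 2y·dy/dt = 0
dy/dt = -x/y · dx/dt = -12/16 · 8 = -6 m/s
The top is descending at 6 m/s.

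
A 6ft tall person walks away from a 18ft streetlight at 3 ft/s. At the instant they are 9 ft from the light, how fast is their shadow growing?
3/2 ft/s

By similar triangles: 18/(x+s) = 6/s
Solving: s = 6x/12
ds/dt = 6/12 · dx/dt = 1/2 · 3 = 3/2 ft/s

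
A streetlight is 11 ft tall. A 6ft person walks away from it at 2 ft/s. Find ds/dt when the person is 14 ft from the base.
12/5 ft/s

By similar triangles: 11/(x+s) = 6/s
Solving: s = 6x/5
ds/dt = 6/5 · dx/dt = 6/5 · 2 = 12/5 ft/s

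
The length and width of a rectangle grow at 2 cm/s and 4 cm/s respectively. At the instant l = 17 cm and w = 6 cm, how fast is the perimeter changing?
12 cm/s

P = 2(l + w)
dP/dt = 2(dl/dt + dw/dt) = 2(2 + 4) = 12 cm/s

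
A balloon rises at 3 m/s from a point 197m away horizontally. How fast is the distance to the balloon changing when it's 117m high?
351√52498/52498 ≈ 1.532 m/s

z² = 197² + y²
z = √(197² + 117²) = √52498
dz/dt = y/z · dy/dt = 117/√52498 · 3 = 351√52498/52498 ≈ 1.532 m/s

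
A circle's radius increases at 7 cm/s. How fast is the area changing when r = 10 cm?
140π cm²/s

A = πr²
dA/dt = 2πr · dr/dt = 2π(10)(7) = 140π cm²/s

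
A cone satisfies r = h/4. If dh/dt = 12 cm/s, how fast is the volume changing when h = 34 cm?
867π cm³/s

V = (1/3)π(h/4)²h = πh³/48
dV/dt = πh²/16 · 12
At h = 34: dV/dt = 867π cm³/s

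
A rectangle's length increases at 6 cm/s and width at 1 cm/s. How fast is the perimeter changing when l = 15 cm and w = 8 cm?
14 cm/s

P = 2(l + w)
dP/dt = 2(dl/dt + dw/dt) = 2(6 + 1) = 14 cm/s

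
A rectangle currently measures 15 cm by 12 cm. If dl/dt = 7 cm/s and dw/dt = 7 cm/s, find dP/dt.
28 cm/s

P = 2(l + w)
dP/dt = 2(dl/dt + dw/dt) = 2(7 + 7) = 28 cm/s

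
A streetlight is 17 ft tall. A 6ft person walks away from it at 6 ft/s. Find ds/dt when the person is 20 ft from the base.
36/11 ft/s

By similar triangles: 17/(x+s) = 6/s
Solving: s = 6x/11
ds/dt = 6/11 · dx/dt = 6/11 · 6 = 36/11 ft/s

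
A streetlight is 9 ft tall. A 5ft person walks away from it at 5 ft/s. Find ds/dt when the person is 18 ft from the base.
25/4 ft/s

By similar triangles: 9/(x+s) = 5/s
Solving: s = 5x/4
ds/dt = 5/4 · dx/dt = 5/4 · 5 = 25/4 ft/s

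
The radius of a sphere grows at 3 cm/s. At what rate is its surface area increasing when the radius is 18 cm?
432π cm²/s

S = 4πr²
dS/dt = dS/dr · dr/dt = 8πr · 3
At r = 18: dS/dt = 432π cm²/s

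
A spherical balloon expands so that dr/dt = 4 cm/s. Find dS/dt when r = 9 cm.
288π cm²/s

S = 4πr²
dS/dt = dS/dr · dr/dt = 8πr · 4
At r = 9: dS/dt = 288π cm²/s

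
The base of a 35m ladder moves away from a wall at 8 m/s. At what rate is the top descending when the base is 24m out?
192√649/649 ≈ 7.537 m/s

x² + y² = 35²
2x·dx/dt + 2y·dy/dt = 0
dy/dt = -x/y · dx/dt = -24/√649 · 8 = -192√649/649 m/s
The top is descending at 192√649/649 ≈ 7.537 m/s.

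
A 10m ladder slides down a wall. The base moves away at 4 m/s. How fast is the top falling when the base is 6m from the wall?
3 m/s

x² + y² = 10²
2x·dx/dt + 2y·dy/dt = 0
dy/dt = -x/y · dx/dt = -6/8 · 4 = -3 m/s
The top is descending at 3 m/s.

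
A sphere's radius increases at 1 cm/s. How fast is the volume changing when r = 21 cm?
1764π cm³/s

V = (4/3)πr³
dV/dt = dV/dr · dr/dt = 4πr² · 1
At r = 21: dV/dt = 1764π cm³/s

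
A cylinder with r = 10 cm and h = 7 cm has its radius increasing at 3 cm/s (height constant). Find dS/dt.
162π cm²/s

S = 2πrh + 2πr² (lateral + bases)
dS/dt = (2πh + 4πr)·dr/dt = (2π·7 + 4π·10)·3
= 162π cm²/s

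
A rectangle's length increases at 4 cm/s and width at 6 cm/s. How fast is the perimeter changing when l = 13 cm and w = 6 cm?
20 cm/s

P = 2(l + w)
dP/dt = 2(dl/dt + dw/dt) = 2(4 + 6) = 20 cm/s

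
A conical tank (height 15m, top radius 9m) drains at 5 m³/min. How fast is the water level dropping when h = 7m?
125/(441π) ≈ 0.09022 m/min

r/h = 9/15, so r = (3/5)h
V = (1/3)πr²h = (1/3)π((3/5)h)²h = (3/25)πh³
dV/dh = (9/25)πh²
dh/dt = (dV/dt)/(dV/dh) = -5/((9/25)π·7²) = -125/(441π) m/min
The level is dropping at 125/(441π) ≈ 0.09022 m/min.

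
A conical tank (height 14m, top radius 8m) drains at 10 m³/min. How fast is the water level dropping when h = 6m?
245/(288π) ≈ 0.2708 m/min

r/h = 8/14, so r = (4/7)h
V = (1/3)πr²h = (1/3)π((4/7)h)²h = (16/147)πh³
dV/dh = (16/49)πh²
dh/dt = (dV/dt)/(dV/dh) = -10/((16/49)π·6²) = -245/(288π) m/min
The level is dropping at 245/(288π) ≈ 0.2708 m/min.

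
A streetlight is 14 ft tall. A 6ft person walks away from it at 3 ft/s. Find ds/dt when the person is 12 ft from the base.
9/4 ft/s

By similar triangles: 14/(x+s) = 6/s
Solving: s = 6x/8
ds/dt = 6/8 · dx/dt = 3/4 · 3 = 9/4 ft/s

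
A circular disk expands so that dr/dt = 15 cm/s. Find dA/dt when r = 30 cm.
900π cm²/s

A = πr²
dA/dt = 2πr · dr/dt = 2π(30)(15) = 900π cm²/s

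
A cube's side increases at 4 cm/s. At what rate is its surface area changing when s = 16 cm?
768 cm²/s

A = 6s²
dA/dt = 12s · ds/dt = 12·16·4 = 768 cm²/s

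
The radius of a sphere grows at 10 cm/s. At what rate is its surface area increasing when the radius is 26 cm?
2080π cm²/s

S = 4πr²
dS/dt = dS/dr · dr/dt = 8πr · 10
At r = 26: dS/dt = 2080π cm²/s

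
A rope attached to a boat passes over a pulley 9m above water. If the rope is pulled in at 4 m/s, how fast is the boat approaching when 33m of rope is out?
11√7/7 ≈ 4.158 m/s

rope² = x² + 9²
x = √(33² - 9²) = 12√7
dx/dt = (rope/x) · d(rope)/dt = (33/(12√7)) · (-4) = -11√7/7 m/s
The boat approaches at 11√7/7 ≈ 4.158 m/s.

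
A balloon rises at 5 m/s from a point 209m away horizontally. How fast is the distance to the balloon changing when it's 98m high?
98√53285/10657 ≈ 2.123 m/s

z² = 209² + y²
z = √(209² + 98²) = √53285
dz/dt = y/z · dy/dt = 98/√53285 · 5 = 98√53285/10657 ≈ 2.123 m/s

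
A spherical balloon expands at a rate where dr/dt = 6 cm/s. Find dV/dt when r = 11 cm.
2904π cm³/s

V = (4/3)πr³
dV/dt = dV/dr · dr/dt = 4πr² · 6
At r = 11: dV/dt = 2904π cm³/s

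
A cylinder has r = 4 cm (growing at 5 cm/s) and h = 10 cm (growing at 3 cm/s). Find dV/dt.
448π cm³/s

V = πr²h
dV/dt = 2πrh·dr/dt + πr²·dh/dt
= 2π(4)(10)(5) + π(4)²(3)
= 448π cm³/s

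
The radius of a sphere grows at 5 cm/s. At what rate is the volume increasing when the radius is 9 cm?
1620π cm³/s

V = (4/3)πr³
dV/dt = dV/dr · dr/dt = 4πr² · 5
At r = 9: dV/dt = 1620π cm³/s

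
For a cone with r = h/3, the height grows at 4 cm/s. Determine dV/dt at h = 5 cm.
100π/9 cm³/s

V = (1/3)π(h/3)²h = πh³/27
dV/dt = πh²/9 · 4
At h = 5: dV/dt = 100π/9 cm³/s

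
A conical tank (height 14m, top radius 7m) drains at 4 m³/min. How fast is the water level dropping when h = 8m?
1/(4π) ≈ 0.07958 m/min

r/h = 7/14, so r = (1/2)h
V = (1/3)πr²h = (1/3)π((1/2)h)²h = (1/12)πh³
dV/dh = (1/4)πh²
dh/dt = (dV/dt)/(dV/dh) = -4/((1/4)π·8²) = -1/(4π) m/min
The level is dropping at 1/(4π) ≈ 0.07958 m/min.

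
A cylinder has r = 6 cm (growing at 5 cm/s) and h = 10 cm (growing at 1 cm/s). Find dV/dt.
636π cm³/s

V = πr²h
dV/dt = 2πrh·dr/dt + πr²·dh/dt
= 2π(6)(10)(5) + π(6)²(1)
= 636π cm³/s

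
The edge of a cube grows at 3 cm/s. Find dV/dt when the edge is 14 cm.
1764 cm³/s

V = s³
dV/dt = 3s² · ds/dt = 3·14²·3 = 1764 cm³/s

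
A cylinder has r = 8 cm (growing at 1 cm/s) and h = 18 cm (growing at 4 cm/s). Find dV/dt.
544π cm³/s

V = πr²h
dV/dt = 2πrh·dr/dt + πr²·dh/dt
= 2π(8)(18)(1) + π(8)²(4)
= 544π cm³/s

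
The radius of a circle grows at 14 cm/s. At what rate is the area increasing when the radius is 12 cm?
336π cm²/s

A = πr²
dA/dt = 2πr · dr/dt = 2π(12)(14) = 336π cm²/s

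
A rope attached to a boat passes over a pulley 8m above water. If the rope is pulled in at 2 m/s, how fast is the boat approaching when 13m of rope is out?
26√105/105 ≈ 2.537 m/s

rope² = x² + 8²
x = √(13² - 8²) = √105
dx/dt = (rope/x) · d(rope)/dt = (13/√105) · (-2) = -26√105/105 m/s
The boat approaches at 26√105/105 ≈ 2.537 m/s.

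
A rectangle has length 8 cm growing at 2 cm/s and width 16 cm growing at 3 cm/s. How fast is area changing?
56 cm²/s

A = lw
dA/dt = w·dl/dt + l·dw/dt = 16·2 + 8·3 = 56 cm²/s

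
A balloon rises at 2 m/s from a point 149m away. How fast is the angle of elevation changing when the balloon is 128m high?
0.007723 rad/s

tan(θ) = y/149
sec²(θ) · dθ/dt = (1/149) · dy/dt
dθ/dt = cos²(θ)/149 · 2 = 149/(149² + 128²) · 2
dθ/dt = 0.007723 rad/s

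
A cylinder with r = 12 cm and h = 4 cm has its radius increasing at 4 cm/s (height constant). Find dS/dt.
224π cm²/s

S = 2πrh + 2πr² (lateral + bases)
dS/dt = (2πh + 4πr)·dr/dt = (2π·4 + 4π·12)·4
= 224π cm²/s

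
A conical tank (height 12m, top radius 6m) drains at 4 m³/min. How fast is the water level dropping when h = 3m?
16/(9π) ≈ 0.5659 m/min

r/h = 6/12, so r = (1/2)h
V = (1/3)πr²h = (1/3)π((1/2)h)²h = (1/12)πh³
dV/dh = (1/4)πh²
dh/dt = (dV/dt)/(dV/dh) = -4/((1/4)π·3²) = -16/(9π) m/min
The level is dropping at 16/(9π) ≈ 0.5659 m/min.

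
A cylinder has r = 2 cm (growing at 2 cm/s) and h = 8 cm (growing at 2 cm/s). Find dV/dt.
72π cm³/s

V = πr²h
dV/dt = 2πrh·dr/dt + πr²·dh/dt
= 2π(2)(8)(2) + π(2)²(2)
= 72π cm³/s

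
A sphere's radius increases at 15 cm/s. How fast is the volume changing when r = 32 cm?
61440π cm³/s

V = (4/3)πr³
dV/dt = dV/dr · dr/dt = 4πr² · 15
At r = 32: dV/dt = 61440π cm³/s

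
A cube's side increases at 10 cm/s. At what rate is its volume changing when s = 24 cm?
17280 cm³/s

V = s³
dV/dt = 3s² · ds/dt = 3·24²·10 = 17280 cm³/s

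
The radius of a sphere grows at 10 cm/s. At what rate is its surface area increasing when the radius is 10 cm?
800π cm²/s

S = 4πr²
dS/dt = dS/dr · dr/dt = 8πr · 10
At r = 10: dS/dt = 800π cm²/s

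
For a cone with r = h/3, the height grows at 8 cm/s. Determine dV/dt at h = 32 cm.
8192π/9 cm³/s

V = (1/3)π(h/3)²h = πh³/27
dV/dt = πh²/9 · 8
At h = 32: dV/dt = 8192π/9 cm³/s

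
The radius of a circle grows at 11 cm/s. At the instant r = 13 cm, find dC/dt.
22π cm/s

C = 2πr
dC/dt = 2π · dr/dt = 2π · 11 = 22π cm/s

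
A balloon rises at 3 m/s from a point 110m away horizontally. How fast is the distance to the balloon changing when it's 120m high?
36√265/265 ≈ 2.211 m/s

z² = 110² + y²
z = √(110² + 120²) = 10√265
dz/dt = y/z · dy/dt = 120/(10√265) · 3 = 36√265/265 ≈ 2.211 m/s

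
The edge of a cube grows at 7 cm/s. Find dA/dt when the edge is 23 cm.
1932 cm²/s

A = 6s²
dA/dt = 12s · ds/dt = 12·23·7 = 1932 cm²/s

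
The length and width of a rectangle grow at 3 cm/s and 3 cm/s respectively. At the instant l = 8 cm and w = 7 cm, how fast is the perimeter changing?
12 cm/s

P = 2(l + w)
dP/dt = 2(dl/dt + dw/dt) = 2(3 + 3) = 12 cm/s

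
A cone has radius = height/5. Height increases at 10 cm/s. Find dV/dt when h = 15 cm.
90π cm³/s

V = (1/3)π(h/5)²h = πh³/75
dV/dt = πh²/25 · 10
At h = 15: dV/dt = 90π cm³/s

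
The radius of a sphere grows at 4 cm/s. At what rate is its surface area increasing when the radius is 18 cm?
576π cm²/s

S = 4πr²
dS/dt = dS/dr · dr/dt = 8πr · 4
At r = 18: dS/dt = 576π cm²/s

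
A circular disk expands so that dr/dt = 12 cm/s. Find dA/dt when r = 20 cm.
480π cm²/s

A = πr²
dA/dt = 2πr · dr/dt = 2π(20)(12) = 480π cm²/s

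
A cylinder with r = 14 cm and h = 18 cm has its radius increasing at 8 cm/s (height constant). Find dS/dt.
736π cm²/s

S = 2πrh + 2πr² (lateral + bases)
dS/dt = (2πh + 4πr)·dr/dt = (2π·18 + 4π·14)·8
= 736π cm²/s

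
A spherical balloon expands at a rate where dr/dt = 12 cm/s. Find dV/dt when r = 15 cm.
10800π cm³/s

V = (4/3)πr³
dV/dt = dV/dr · dr/dt = 4πr² · 12
At r = 15: dV/dt = 10800π cm³/s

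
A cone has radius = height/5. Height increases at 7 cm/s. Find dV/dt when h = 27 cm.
5103π/25 cm³/s

V = (1/3)π(h/5)²h = πh³/75
dV/dt = πh²/25 · 7
At h = 27: dV/dt = 5103π/25 cm³/s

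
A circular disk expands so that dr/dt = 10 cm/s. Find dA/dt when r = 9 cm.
180π cm²/s

A = πr²
dA/dt = 2πr · dr/dt = 2π(9)(10) = 180π cm²/s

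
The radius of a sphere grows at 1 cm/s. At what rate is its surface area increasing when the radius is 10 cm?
80π cm²/s

S = 4πr²
dS/dt = dS/dr · dr/dt = 8πr · 1
At r = 10: dS/dt = 80π cm²/s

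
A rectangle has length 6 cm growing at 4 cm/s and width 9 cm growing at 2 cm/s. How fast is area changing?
48 cm²/s

A = lw
dA/dt = w·dl/dt + l·dw/dt = 9·4 + 6·2 = 48 cm²/s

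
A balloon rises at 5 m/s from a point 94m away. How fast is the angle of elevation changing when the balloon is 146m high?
0.015588 rad/s

tan(θ) = y/94
sec²(θ) · dθ/dt = (1/94) · dy/dt
dθ/dt = cos²(θ)/94 · 5 = 94/(94² + 146²) · 5
dθ/dt = 0.015588 rad/s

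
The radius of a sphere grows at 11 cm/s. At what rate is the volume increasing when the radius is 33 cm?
47916π cm³/s

V = (4/3)πr³
dV/dt = dV/dr · dr/dt = 4πr² · 11
At r = 33: dV/dt = 47916π cm³/s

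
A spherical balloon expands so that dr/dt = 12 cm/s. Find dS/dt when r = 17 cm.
1632π cm²/s

S = 4πr²
dS/dt = dS/dr · dr/dt = 8πr · 12
At r = 17: dS/dt = 1632π cm²/s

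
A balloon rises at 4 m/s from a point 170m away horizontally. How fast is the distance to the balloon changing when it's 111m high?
444√41221/41221 ≈ 2.187 m/s

z² = 170² + y²
z = √(170² + 111²) = √41221
dz/dt = y/z · dy/dt = 111/√41221 · 4 = 444√41221/41221 ≈ 2.187 m/s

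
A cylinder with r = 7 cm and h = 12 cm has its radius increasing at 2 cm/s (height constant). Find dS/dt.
104π cm²/s

S = 2πrh + 2πr² (lateral + bases)
dS/dt = (2πh + 4πr)·dr/dt = (2π·12 + 4π·7)·2
= 104π cm²/s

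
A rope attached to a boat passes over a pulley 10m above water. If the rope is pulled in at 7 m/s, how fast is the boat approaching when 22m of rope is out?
77√6/24 ≈ 7.859 m/s

rope² = x² + 10²
x = √(22² - 10²) = 8√6
dx/dt = (rope/x) · d(rope)/dt = (22/(8√6)) · (-7) = -77√6/24 m/s
The boat approaches at 77√6/24 ≈ 7.859 m/s.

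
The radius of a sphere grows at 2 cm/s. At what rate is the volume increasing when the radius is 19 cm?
2888π cm³/s

V = (4/3)πr³
dV/dt = dV/dr · dr/dt = 4πr² · 2
At r = 19: dV/dt = 2888π cm³/s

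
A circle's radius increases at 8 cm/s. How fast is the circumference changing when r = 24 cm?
16π cm/s

C = 2πr
dC/dt = 2π · dr/dt = 2π · 8 = 16π cm/s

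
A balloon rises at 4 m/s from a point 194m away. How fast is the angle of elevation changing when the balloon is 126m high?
0.014501 rad/s

tan(θ) = y/194
sec²(θ) · dθ/dt = (1/194) · dy/dt
dθ/dt = cos²(θ)/194 · 4 = 194/(194² + 126²) · 4
dθ/dt = 0.014501 rad/s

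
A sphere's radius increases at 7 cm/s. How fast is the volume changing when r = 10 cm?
2800π cm³/s

V = (4/3)πr³
dV/dt = dV/dr · dr/dt = 4πr² · 7
At r = 10: dV/dt = 2800π cm³/s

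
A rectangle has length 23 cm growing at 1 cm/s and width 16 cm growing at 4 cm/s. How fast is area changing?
108 cm²/s

A = lw
dA/dt = w·dl/dt + l·dw/dt = 16·1 + 23·4 = 108 cm²/s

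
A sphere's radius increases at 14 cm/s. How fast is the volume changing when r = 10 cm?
5600π cm³/s

V = (4/3)πr³
dV/dt = dV/dr · dr/dt = 4πr² · 14
At r = 10: dV/dt = 5600π cm³/s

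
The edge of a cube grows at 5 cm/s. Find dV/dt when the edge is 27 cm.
10935 cm³/s

V = s³
dV/dt = 3s² · ds/dt = 3·27²·5 = 10935 cm³/s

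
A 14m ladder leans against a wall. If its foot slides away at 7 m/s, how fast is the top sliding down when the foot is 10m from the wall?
35√6/12 ≈ 7.144 m/s

x² + y² = 14²
2x·dx/dt + 2y·dy/dt = 0
dy/dt = -x/y · dx/dt = -10/(4√6) · 7 = -35√6/12 m/s
The top is descending at 35√6/12 ≈ 7.144 m/s.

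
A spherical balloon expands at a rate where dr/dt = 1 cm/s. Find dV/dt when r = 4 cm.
64π cm³/s

V = (4/3)πr³
dV/dt = dV/dr · dr/dt = 4πr² · 1
At r = 4: dV/dt = 64π cm³/s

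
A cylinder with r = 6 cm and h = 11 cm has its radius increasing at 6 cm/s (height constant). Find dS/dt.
276π cm²/s

S = 2πrh + 2πr² (lateral + bases)
dS/dt = (2πh + 4πr)·dr/dt = (2π·11 + 4π·6)·6
= 276π cm²/s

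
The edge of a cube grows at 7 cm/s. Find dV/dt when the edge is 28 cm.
16464 cm³/s

V = s³
dV/dt = 3s² · ds/dt = 3·28²·7 = 16464 cm³/s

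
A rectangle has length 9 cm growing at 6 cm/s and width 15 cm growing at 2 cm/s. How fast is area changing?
108 cm²/s

A = lw
dA/dt = w·dl/dt + l·dw/dt = 15·6 + 9·2 = 108 cm²/s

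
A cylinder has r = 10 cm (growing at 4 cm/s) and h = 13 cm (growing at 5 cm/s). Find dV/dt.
1540π cm³/s

V = πr²h
dV/dt = 2πrh·dr/dt + πr²·dh/dt
= 2π(10)(13)(4) + π(10)²(5)
= 1540π cm³/s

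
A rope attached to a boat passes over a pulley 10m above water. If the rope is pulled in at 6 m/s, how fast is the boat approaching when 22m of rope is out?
11√6/4 ≈ 6.736 m/s

rope² = x² + 10²
x = √(22² - 10²) = 8√6
dx/dt = (rope/x) · d(rope)/dt = (22/(8√6)) · (-6) = -11√6/4 m/s
The boat approaches at 11√6/4 ≈ 6.736 m/s.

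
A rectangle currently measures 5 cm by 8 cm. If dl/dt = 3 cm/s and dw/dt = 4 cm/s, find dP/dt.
14 cm/s

P = 2(l + w)
dP/dt = 2(dl/dt + dw/dt) = 2(3 + 4) = 14 cm/s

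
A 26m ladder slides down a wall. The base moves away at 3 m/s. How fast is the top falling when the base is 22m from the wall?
11√3/4 ≈ 4.763 m/s

x² + y² = 26²
2x·dx/dt + 2y·dy/dt = 0
dy/dt = -x/y · dx/dt = -22/(8√3) · 3 = -11√3/4 m/s
The top is descending at 11√3/4 ≈ 4.763 m/s.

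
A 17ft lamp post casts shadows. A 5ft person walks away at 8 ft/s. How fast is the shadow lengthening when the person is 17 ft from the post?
10/3 ft/s

By similar triangles: 17/(x+s) = 5/s
Solving: s = 5x/12
ds/dt = 5/12 · dx/dt = 5/12 · 8 = 10/3 ft/s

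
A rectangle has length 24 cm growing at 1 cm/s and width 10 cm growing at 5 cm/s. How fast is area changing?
130 cm²/s

A = lw
dA/dt = w·dl/dt + l·dw/dt = 10·1 + 24·5 = 130 cm²/s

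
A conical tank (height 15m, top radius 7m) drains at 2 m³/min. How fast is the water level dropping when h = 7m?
450/(2401π) ≈ 0.05966 m/min

r/h = 7/15, so r = (7/15)h
V = (1/3)πr²h = (1/3)π((7/15)h)²h = (49/675)πh³
dV/dh = (49/225)πh²
dh/dt = (dV/dt)/(dV/dh) = -2/((49/225)π·7²) = -450/(2401π) m/min
The level is dropping at 450/(2401π) ≈ 0.05966 m/min.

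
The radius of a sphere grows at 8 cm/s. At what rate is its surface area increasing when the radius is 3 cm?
192π cm²/s

S = 4πr²
dS/dt = dS/dr · dr/dt = 8πr · 8
At r = 3: dS/dt = 192π cm²/s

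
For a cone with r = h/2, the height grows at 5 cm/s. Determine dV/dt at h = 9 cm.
405π/4 cm³/s

V = (1/3)π(h/2)²h = πh³/12
dV/dt = πh²/4 · 5
At h = 9: dV/dt = 405π/4 cm³/s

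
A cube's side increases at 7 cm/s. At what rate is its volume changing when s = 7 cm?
1029 cm³/s

V = s³
dV/dt = 3s² · ds/dt = 3·7²·7 = 1029 cm³/s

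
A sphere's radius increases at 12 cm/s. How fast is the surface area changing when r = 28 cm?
2688π cm²/s

S = 4πr²
dS/dt = dS/dr · dr/dt = 8πr · 12
At r = 28: dS/dt = 2688π cm²/s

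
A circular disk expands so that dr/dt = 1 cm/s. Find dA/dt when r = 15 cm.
30π cm²/s

A = πr²
dA/dt = 2πr · dr/dt = 2π(15)(1) = 30π cm²/s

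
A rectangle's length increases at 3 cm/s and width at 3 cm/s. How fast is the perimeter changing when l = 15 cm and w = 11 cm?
12 cm/s

P = 2(l + w)
dP/dt = 2(dl/dt + dw/dt) = 2(3 + 3) = 12 cm/s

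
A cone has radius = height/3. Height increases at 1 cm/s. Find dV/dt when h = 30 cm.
100π cm³/s

V = (1/3)π(h/3)²h = πh³/27
dV/dt = πh²/9 · 1
At h = 30: dV/dt = 100π cm³/s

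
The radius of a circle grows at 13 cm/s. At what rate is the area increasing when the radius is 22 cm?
572π cm²/s

A = πr²
dA/dt = 2πr · dr/dt = 2π(22)(13) = 572π cm²/s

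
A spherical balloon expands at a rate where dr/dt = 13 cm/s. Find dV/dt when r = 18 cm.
16848π cm³/s

V = (4/3)πr³
dV/dt = dV/dr · dr/dt = 4πr² · 13
At r = 18: dV/dt = 16848π cm³/s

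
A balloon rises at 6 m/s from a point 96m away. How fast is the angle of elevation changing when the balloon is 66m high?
0.04244 rad/s

tan(θ) = y/96
sec²(θ) · dθ/dt = (1/96) · dy/dt
dθ/dt = cos²(θ)/96 · 6 = 96/(96² + 66²) · 6
dθ/dt = 0.04244 rad/s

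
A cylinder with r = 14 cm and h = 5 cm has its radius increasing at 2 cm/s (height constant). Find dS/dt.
132π cm²/s

S = 2πrh + 2πr² (lateral + bases)
dS/dt = (2πh + 4πr)·dr/dt = (2π·5 + 4π·14)·2
= 132π cm²/s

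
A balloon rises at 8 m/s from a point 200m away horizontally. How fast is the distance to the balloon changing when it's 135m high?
216√2329/2329 ≈ 4.476 m/s

z² = 200² + y²
z = √(200² + 135²) = 5√2329
dz/dt = y/z · dy/dt = 135/(5√2329) · 8 = 216√2329/2329 ≈ 4.476 m/s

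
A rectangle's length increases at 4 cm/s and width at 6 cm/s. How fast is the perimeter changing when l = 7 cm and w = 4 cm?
20 cm/s

P = 2(l + w)
dP/dt = 2(dl/dt + dw/dt) = 2(4 + 6) = 20 cm/s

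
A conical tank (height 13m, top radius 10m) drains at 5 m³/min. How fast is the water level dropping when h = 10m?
169/(2000π) ≈ 0.0269 m/min

r/h = 10/13, so r = (10/13)h
V = (1/3)πr²h = (1/3)π((10/13)h)²h = (100/507)πh³
dV/dh = (100/169)πh²
dh/dt = (dV/dt)/(dV/dh) = -5/((100/169)π·10²) = -169/(2000π) m/min
The level is dropping at 169/(2000π) ≈ 0.0269 m/min.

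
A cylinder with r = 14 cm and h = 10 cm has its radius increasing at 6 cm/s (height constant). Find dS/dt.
456π cm²/s

S = 2πrh + 2πr² (lateral + bases)
dS/dt = (2πh + 4πr)·dr/dt = (2π·10 + 4π·14)·6
= 456π cm²/s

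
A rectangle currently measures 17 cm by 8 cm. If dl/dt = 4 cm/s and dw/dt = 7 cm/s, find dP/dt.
22 cm/s

P = 2(l + w)
dP/dt = 2(dl/dt + dw/dt) = 2(4 + 7) = 22 cm/s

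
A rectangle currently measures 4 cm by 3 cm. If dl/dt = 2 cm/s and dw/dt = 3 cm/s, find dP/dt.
10 cm/s

P = 2(l + w)
dP/dt = 2(dl/dt + dw/dt) = 2(2 + 3) = 10 cm/s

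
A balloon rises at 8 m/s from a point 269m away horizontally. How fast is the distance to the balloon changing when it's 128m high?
1024√88745/88745 ≈ 3.437 m/s

z² = 269² + y²
z = √(269² + 128²) = √88745
dz/dt = y/z · dy/dt = 128/√88745 · 8 = 1024√88745/88745 ≈ 3.437 m/s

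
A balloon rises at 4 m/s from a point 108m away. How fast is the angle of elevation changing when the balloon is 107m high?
0.018691 rad/s

tan(θ) = y/108
sec²(θ) · dθ/dt = (1/108) · dy/dt
dθ/dt = cos²(θ)/108 · 4 = 108/(108² + 107²) · 4
dθ/dt = 0.018691 rad/s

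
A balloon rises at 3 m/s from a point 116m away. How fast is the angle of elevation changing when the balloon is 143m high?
0.010264 rad/s

tan(θ) = y/116
sec²(θ) · dθ/dt = (1/116) · dy/dt
dθ/dt = cos²(θ)/116 · 3 = 116/(116² + 143²) · 3
dθ/dt = 0.010264 rad/s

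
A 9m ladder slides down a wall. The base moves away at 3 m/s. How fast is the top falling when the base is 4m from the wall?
12√65/65 ≈ 1.488 m/s

x² + y² = 9²
2x·dx/dt + 2y·dy/dt = 0
dy/dt = -x/y · dx/dt = -4/√65 · 3 = -12√65/65 m/s
The top is descending at 12√65/65 ≈ 1.488 m/s.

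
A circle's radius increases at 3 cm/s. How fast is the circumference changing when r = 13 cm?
6π cm/s

C = 2πr
dC/dt = 2π · dr/dt = 2π · 3 = 6π cm/s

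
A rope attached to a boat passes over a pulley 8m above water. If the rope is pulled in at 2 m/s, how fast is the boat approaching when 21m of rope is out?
42√377/377 ≈ 2.163 m/s

rope² = x² + 8²
x = √(21² - 8²) = √377
dx/dt = (rope/x) · d(rope)/dt = (21/√377) · (-2) = -42√377/377 m/s
The boat approaches at 42√377/377 ≈ 2.163 m/s.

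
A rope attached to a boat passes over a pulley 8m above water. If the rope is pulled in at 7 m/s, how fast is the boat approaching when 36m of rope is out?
9√77/11 ≈ 7.18 m/s

rope² = x² + 8²
x = √(36² - 8²) = 4√77
dx/dt = (rope/x) · d(rope)/dt = (36/(4√77)) · (-7) = -9√77/11 m/s
The boat approaches at 9√77/11 ≈ 7.18 m/s.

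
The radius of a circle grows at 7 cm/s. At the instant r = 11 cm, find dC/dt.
14π cm/s

C = 2πr
dC/dt = 2π · dr/dt = 2π · 7 = 14π cm/s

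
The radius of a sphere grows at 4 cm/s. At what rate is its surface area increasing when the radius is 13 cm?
416π cm²/s

S = 4πr²
dS/dt = dS/dr · dr/dt = 8πr · 4
At r = 13: dS/dt = 416π cm²/s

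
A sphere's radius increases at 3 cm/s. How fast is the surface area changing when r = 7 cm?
168π cm²/s

S = 4πr²
dS/dt = dS/dr · dr/dt = 8πr · 3
At r = 7: dS/dt = 168π cm²/s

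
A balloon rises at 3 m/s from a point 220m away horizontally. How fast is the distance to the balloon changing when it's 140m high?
21√170/170 ≈ 1.611 m/s

z² = 220² + y²
z = √(220² + 140²) = 20√170
dz/dt = y/z · dy/dt = 140/(20√170) · 3 = 21√170/170 ≈ 1.611 m/s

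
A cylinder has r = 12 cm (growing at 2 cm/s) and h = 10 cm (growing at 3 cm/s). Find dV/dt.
912π cm³/s

V = πr²h
dV/dt = 2πrh·dr/dt + πr²·dh/dt
= 2π(12)(10)(2) + π(12)²(3)
= 912π cm³/s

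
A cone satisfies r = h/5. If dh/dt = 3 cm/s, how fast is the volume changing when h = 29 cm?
2523π/25 cm³/s

V = (1/3)π(h/5)²h = πh³/75
dV/dt = πh²/25 · 3
At h = 29: dV/dt = 2523π/25 cm³/s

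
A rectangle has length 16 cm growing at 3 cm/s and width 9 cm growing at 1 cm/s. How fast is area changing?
43 cm²/s

A = lw
dA/dt = w·dl/dt + l·dw/dt = 9·3 + 16·1 = 43 cm²/s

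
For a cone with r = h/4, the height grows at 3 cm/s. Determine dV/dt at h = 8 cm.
12π cm³/s

V = (1/3)π(h/4)²h = πh³/48
dV/dt = πh²/16 · 3
At h = 8: dV/dt = 12π cm³/s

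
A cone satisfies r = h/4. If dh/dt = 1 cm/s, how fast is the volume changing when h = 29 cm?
841π/16 cm³/s

V = (1/3)π(h/4)²h = πh³/48
dV/dt = πh²/16 · 1
At h = 29: dV/dt = 841π/16 cm³/s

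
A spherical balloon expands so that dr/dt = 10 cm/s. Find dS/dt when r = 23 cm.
1840π cm²/s

S = 4πr²
dS/dt = dS/dr · dr/dt = 8πr · 10
At r = 23: dS/dt = 1840π cm²/s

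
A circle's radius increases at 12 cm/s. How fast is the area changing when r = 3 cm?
72π cm²/s

A = πr²
dA/dt = 2πr · dr/dt = 2π(3)(12) = 72π cm²/s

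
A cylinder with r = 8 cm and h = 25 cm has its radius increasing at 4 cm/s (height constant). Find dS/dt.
328π cm²/s

S = 2πrh + 2πr² (lateral + bases)
dS/dt = (2πh + 4πr)·dr/dt = (2π·25 + 4π·8)·4
= 328π cm²/s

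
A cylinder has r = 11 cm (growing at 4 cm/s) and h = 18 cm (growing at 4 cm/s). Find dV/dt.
2068π cm³/s

V = πr²h
dV/dt = 2πrh·dr/dt + πr²·dh/dt
= 2π(11)(18)(4) + π(11)²(4)
= 2068π cm³/s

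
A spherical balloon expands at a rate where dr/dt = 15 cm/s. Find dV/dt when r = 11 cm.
7260π cm³/s

V = (4/3)πr³
dV/dt = dV/dr · dr/dt = 4πr² · 15
At r = 11: dV/dt = 7260π cm³/s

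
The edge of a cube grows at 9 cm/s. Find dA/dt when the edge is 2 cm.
216 cm²/s

A = 6s²
dA/dt = 12s · ds/dt = 12·2·9 = 216 cm²/s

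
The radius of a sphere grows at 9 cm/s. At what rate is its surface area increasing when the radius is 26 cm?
1872π cm²/s

S = 4πr²
dS/dt = dS/dr · dr/dt = 8πr · 9
At r = 26: dS/dt = 1872π cm²/s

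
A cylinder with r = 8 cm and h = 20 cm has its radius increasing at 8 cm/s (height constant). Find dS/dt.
576π cm²/s

S = 2πrh + 2πr² (lateral + bases)
dS/dt = (2πh + 4πr)·dr/dt = (2π·20 + 4π·8)·8
= 576π cm²/s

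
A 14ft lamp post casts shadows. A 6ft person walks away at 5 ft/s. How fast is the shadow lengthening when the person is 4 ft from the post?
15/4 ft/s

By similar triangles: 14/(x+s) = 6/s
Solving: s = 6x/8
ds/dt = 6/8 · dx/dt = 3/4 · 5 = 15/4 ft/s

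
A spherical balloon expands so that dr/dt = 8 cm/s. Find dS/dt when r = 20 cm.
1280π cm²/s

S = 4πr²
dS/dt = dS/dr · dr/dt = 8πr · 8
At r = 20: dS/dt = 1280π cm²/s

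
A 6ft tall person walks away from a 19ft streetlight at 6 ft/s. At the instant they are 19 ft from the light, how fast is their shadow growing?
36/13 ft/s

By similar triangles: 19/(x+s) = 6/s
Solving: s = 6x/13
ds/dt = 6/13 · dx/dt = 6/13 · 6 = 36/13 ft/s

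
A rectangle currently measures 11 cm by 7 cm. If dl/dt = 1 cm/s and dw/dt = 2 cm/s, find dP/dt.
6 cm/s

P = 2(l + w)
dP/dt = 2(dl/dt + dw/dt) = 2(1 + 2) = 6 cm/s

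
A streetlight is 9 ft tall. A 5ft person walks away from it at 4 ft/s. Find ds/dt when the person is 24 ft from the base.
5 ft/s

By similar triangles: 9/(x+s) = 5/s
Solving: s = 5x/4
ds/dt = 5/4 · dx/dt = 5/4 · 4 = 5 ft/s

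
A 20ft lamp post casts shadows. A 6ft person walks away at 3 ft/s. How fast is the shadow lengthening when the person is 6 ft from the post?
9/7 ft/s

By similar triangles: 20/(x+s) = 6/s
Solving: s = 6x/14
ds/dt = 6/14 · dx/dt = 3/7 · 3 = 9/7 ft/s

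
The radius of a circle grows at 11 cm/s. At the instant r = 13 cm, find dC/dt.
22π cm/s

C = 2πr
dC/dt = 2π · dr/dt = 2π · 11 = 22π cm/s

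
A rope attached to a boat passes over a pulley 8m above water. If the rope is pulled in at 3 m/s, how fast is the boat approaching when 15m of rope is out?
45√161/161 ≈ 3.546 m/s

rope² = x² + 8²
x = √(15² - 8²) = √161
dx/dt = (rope/x) · d(rope)/dt = (15/√161) · (-3) = -45√161/161 m/s
The boat approaches at 45√161/161 ≈ 3.546 m/s.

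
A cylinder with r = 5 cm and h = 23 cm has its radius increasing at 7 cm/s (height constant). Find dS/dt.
462π cm²/s

S = 2πrh + 2πr² (lateral + bases)
dS/dt = (2πh + 4πr)·dr/dt = (2π·23 + 4π·5)·7
= 462π cm²/s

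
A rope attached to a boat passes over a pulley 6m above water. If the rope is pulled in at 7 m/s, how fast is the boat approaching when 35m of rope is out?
245√1189/1189 ≈ 7.105 m/s

rope² = x² + 6²
x = √(35² - 6²) = √1189
dx/dt = (rope/x) · d(rope)/dt = (35/√1189) · (-7) = -245√1189/1189 m/s
The boat approaches at 245√1189/1189 ≈ 7.105 m/s.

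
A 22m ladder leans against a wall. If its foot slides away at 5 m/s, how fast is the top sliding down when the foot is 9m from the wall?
45√403/403 ≈ 2.242 m/s

x² + y² = 22²
2x·dx/dt + 2y·dy/dt = 0
dy/dt = -x/y · dx/dt = -9/√403 · 5 = -45√403/403 m/s
The top is descending at 45√403/403 ≈ 2.242 m/s.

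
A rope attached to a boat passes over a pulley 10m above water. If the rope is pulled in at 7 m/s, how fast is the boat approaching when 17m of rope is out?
17√21/9 ≈ 8.656 m/s

rope² = x² + 10²
x = √(17² - 10²) = 3√21
dx/dt = (rope/x) · d(rope)/dt = (17/(3√21)) · (-7) = -17√21/9 m/s
The boat approaches at 17√21/9 ≈ 8.656 m/s.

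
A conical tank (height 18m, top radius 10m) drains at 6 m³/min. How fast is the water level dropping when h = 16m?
243/(3200π) ≈ 0.02417 m/min

r/h = 10/18, so r = (5/9)h
V = (1/3)πr²h = (1/3)π((5/9)h)²h = (25/243)πh³
dV/dh = (25/81)πh²
dh/dt = (dV/dt)/(dV/dh) = -6/((25/81)π·16²) = -243/(3200π) m/min
The level is dropping at 243/(3200π) ≈ 0.02417 m/min.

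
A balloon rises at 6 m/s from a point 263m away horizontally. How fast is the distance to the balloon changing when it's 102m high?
612√79573/79573 ≈ 2.17 m/s

z² = 263² + y²
z = √(263² + 102²) = √79573
dz/dt = y/z · dy/dt = 102/√79573 · 6 = 612√79573/79573 ≈ 2.17 m/s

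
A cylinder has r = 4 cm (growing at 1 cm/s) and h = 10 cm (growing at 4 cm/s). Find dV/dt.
144π cm³/s

V = πr²h
dV/dt = 2πrh·dr/dt + πr²·dh/dt
= 2π(4)(10)(1) + π(4)²(4)
= 144π cm³/s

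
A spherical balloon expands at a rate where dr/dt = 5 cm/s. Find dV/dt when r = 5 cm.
500π cm³/s

V = (4/3)πr³
dV/dt = dV/dr · dr/dt = 4πr² · 5
At r = 5: dV/dt = 500π cm³/s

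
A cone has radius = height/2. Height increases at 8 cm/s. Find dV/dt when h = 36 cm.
2592π cm³/s

V = (1/3)π(h/2)²h = πh³/12
dV/dt = πh²/4 · 8
At h = 36: dV/dt = 2592π cm³/s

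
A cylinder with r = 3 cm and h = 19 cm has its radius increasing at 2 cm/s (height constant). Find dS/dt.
100π cm²/s

S = 2πrh + 2πr² (lateral + bases)
dS/dt = (2πh + 4πr)·dr/dt = (2π·19 + 4π·3)·2
= 100π cm²/s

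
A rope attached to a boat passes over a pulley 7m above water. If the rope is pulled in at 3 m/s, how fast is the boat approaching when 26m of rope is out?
26√627/209 ≈ 3.115 m/s

rope² = x² + 7²
x = √(26² - 7²) = √627
dx/dt = (rope/x) · d(rope)/dt = (26/√627) · (-3) = -26√627/209 m/s
The boat approaches at 26√627/209 ≈ 3.115 m/s.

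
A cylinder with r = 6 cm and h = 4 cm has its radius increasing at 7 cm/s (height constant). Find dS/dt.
224π cm²/s

S = 2πrh + 2πr² (lateral + bases)
dS/dt = (2πh + 4πr)·dr/dt = (2π·4 + 4π·6)·7
= 224π cm²/s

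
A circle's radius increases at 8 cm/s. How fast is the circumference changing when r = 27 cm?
16π cm/s

C = 2πr
dC/dt = 2π · dr/dt = 2π · 8 = 16π cm/s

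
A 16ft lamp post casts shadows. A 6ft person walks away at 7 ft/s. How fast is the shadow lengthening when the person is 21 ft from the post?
21/5 ft/s

By similar triangles: 16/(x+s) = 6/s
Solving: s = 6x/10
ds/dt = 6/10 · dx/dt = 3/5 · 7 = 21/5 ft/s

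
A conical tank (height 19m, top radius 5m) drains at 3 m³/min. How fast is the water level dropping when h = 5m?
1083/(625π) ≈ 0.5516 m/min

r/h = 5/19, so r = (5/19)h
V = (1/3)πr²h = (1/3)π((5/19)h)²h = (25/1083)πh³
dV/dh = (25/361)πh²
dh/dt = (dV/dt)/(dV/dh) = -3/((25/361)π·5²) = -1083/(625π) m/min
The level is dropping at 1083/(625π) ≈ 0.5516 m/min.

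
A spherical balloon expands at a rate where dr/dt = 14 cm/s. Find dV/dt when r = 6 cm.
2016π cm³/s

V = (4/3)πr³
dV/dt = dV/dr · dr/dt = 4πr² · 14
At r = 6: dV/dt = 2016π cm³/s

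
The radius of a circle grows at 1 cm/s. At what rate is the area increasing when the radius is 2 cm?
4π cm²/s

A = πr²
dA/dt = 2πr · dr/dt = 2π(2)(1) = 4π cm²/s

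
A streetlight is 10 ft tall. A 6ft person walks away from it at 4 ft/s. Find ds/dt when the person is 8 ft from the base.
6 ft/s

By similar triangles: 10/(x+s) = 6/s
Solving: s = 6x/4
ds/dt = 6/4 · dx/dt = 3/2 · 4 = 6 ft/s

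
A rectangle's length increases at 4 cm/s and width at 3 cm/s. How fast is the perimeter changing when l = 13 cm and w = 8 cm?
14 cm/s

P = 2(l + w)
dP/dt = 2(dl/dt + dw/dt) = 2(4 + 3) = 14 cm/s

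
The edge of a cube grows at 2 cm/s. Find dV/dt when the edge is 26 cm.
4056 cm³/s

V = s³
dV/dt = 3s² · ds/dt = 3·26²·2 = 4056 cm³/s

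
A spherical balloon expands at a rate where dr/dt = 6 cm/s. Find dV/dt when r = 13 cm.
4056π cm³/s

V = (4/3)πr³
dV/dt = dV/dr · dr/dt = 4πr² · 6
At r = 13: dV/dt = 4056π cm³/s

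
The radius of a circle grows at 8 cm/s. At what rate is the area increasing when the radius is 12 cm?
192π cm²/s

A = πr²
dA/dt = 2πr · dr/dt = 2π(12)(8) = 192π cm²/s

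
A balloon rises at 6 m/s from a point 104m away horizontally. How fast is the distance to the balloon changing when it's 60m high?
90√901/901 ≈ 2.998 m/s

z² = 104² + y²
z = √(104² + 60²) = 4√901
dz/dt = y/z · dy/dt = 60/(4√901) · 6 = 90√901/901 ≈ 2.998 m/s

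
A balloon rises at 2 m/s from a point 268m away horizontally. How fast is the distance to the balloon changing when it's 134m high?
2√5/5 ≈ 0.8944 m/s

z² = 268² + y²
z = √(268² + 134²) = 134√5
dz/dt = y/z · dy/dt = 134/(134√5) · 2 = 2√5/5 ≈ 0.8944 m/s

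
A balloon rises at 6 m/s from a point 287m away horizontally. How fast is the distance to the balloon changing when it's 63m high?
27√1762/881 ≈ 1.286 m/s

z² = 287² + y²
z = √(287² + 63²) = 7√1762
dz/dt = y/z · dy/dt = 63/(7√1762) · 6 = 27√1762/881 ≈ 1.286 m/s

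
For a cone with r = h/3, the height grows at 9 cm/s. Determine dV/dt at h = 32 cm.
1024π cm³/s

V = (1/3)π(h/3)²h = πh³/27
dV/dt = πh²/9 · 9
At h = 32: dV/dt = 1024π cm³/s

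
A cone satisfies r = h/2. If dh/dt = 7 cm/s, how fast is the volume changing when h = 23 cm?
3703π/4 cm³/s

V = (1/3)π(h/2)²h = πh³/12
dV/dt = πh²/4 · 7
At h = 23: dV/dt = 3703π/4 cm³/s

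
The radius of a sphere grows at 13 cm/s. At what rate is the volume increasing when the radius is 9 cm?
4212π cm³/s

V = (4/3)πr³
dV/dt = dV/dr · dr/dt = 4πr² · 13
At r = 9: dV/dt = 4212π cm³/s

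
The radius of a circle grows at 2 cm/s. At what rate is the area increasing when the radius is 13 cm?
52π cm²/s

A = πr²
dA/dt = 2πr · dr/dt = 2π(13)(2) = 52π cm²/s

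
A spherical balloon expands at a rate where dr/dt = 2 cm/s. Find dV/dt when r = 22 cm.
3872π cm³/s

V = (4/3)πr³
dV/dt = dV/dr · dr/dt = 4πr² · 2
At r = 22: dV/dt = 3872π cm³/s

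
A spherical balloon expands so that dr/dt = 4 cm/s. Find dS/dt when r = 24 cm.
768π cm²/s

S = 4πr²
dS/dt = dS/dr · dr/dt = 8πr · 4
At r = 24: dS/dt = 768π cm²/s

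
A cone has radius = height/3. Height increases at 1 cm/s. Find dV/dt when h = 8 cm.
64π/9 cm³/s

V = (1/3)π(h/3)²h = πh³/27
dV/dt = πh²/9 · 1
At h = 8: dV/dt = 64π/9 cm³/s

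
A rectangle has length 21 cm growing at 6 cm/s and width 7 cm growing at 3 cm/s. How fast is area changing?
105 cm²/s

A = lw
dA/dt = w·dl/dt + l·dw/dt = 7·6 + 21·3 = 105 cm²/s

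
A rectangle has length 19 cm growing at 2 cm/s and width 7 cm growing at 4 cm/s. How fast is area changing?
90 cm²/s

A = lw
dA/dt = w·dl/dt + l·dw/dt = 7·2 + 19·4 = 90 cm²/s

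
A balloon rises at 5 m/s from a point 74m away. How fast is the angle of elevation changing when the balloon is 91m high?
0.026895 rad/s

tan(θ) = y/74
sec²(θ) · dθ/dt = (1/74) · dy/dt
dθ/dt = cos²(θ)/74 · 5 = 74/(74² + 91²) · 5
dθ/dt = 0.026895 rad/s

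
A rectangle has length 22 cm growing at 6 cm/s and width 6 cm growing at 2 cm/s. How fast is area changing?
80 cm²/s

A = lw
dA/dt = w·dl/dt + l·dw/dt = 6·6 + 22·2 = 80 cm²/s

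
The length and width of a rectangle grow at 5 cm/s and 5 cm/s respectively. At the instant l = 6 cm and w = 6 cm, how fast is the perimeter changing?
20 cm/s

P = 2(l + w)
dP/dt = 2(dl/dt + dw/dt) = 2(5 + 5) = 20 cm/s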